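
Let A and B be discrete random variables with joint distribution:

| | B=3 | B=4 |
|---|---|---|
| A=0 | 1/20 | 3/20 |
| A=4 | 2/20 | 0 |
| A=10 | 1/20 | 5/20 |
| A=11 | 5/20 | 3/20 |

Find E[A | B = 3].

73/9

P(B = 3) = 9/20.
Σ A·P over the event = 0·(1/20) + 4·(2/20) + 10·(1/20) + 11·(5/20) = 73/20.
E[A | B = 3] = (73/20) / (9/20) = 73/9.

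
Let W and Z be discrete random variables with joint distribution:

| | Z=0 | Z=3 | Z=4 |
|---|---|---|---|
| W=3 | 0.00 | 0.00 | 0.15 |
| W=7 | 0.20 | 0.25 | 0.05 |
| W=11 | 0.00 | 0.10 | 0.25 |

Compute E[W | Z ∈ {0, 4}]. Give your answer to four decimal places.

P(Z ∈ {0, 4}) = 0.65.
Σ W·P over the event = 3·(0.15) + 7·(0.20) + 7·(0.05) + 11·(0.25) = 4.95.
E[W | Z ∈ {0, 4}] = (4.95) / (0.65) = 7.6154.

7.6154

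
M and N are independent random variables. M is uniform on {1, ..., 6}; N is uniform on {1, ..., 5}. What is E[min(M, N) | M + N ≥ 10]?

14/3

Outcomes with M + N ≥ 10: (5,5), (6,4), (6,5), each with probability 1/30.
E[min(M, N) | M + N ≥ 10] = (5 + 4 + 5) / 3 = 14/3.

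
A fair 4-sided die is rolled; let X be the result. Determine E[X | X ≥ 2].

Given X ≥ 2, X is equally likely to be any of {2, 3, 4}.
E[X | X ≥ 2] = (2 + 3 + 4) / 3 = 3.

3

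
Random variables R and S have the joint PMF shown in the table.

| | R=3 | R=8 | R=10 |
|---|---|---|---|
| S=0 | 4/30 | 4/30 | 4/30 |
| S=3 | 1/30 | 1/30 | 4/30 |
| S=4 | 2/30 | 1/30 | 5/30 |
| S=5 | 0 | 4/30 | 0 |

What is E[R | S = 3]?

17/2

P(S = 3) = 1/5.
Σ R·P over the event = 3·(1/30) + 8·(1/30) + 10·(4/30) = 17/10.
E[R | S = 3] = (17/10) / (1/5) = 17/2.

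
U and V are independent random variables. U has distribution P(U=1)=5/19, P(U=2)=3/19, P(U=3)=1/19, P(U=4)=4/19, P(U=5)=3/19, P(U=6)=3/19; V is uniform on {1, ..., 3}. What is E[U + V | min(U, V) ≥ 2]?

P(min(U, V) ≥ 2) = 28/57.
Summing (U+V)·P(x,y) over outcomes with min(U, V) ≥ 2 gives 62/19.
E[U + V | min(U, V) ≥ 2] = (62/19) / (28/57) = 93/14.

93/14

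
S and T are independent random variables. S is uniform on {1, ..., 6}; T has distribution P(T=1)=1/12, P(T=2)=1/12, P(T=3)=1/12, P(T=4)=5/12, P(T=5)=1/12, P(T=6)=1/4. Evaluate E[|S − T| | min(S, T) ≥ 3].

P(min(S, T) ≥ 3) = 5/9.
Summing |S−T|·P(x,y) over outcomes with min(S, T) ≥ 3 gives 2/3.
E[|S − T| | min(S, T) ≥ 3] = (2/3) / (5/9) = 6/5.

6/5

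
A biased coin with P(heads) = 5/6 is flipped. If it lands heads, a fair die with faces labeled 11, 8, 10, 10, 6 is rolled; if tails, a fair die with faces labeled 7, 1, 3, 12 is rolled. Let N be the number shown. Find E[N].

E[N | heads] = (11+8+10+10+6)/5 = 9.
E[N | tails] = (7+1+3+12)/4 = 23/4.
E[N] = (5/6)·(9) + (1/6)·(23/4) = 203/24.

203/24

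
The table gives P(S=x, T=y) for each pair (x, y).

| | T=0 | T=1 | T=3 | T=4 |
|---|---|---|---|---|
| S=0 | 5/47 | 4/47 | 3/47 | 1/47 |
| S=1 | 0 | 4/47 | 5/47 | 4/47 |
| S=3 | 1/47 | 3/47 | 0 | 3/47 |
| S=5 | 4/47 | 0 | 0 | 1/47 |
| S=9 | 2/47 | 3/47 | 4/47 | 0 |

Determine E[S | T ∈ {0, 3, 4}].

100/33

P(T ∈ {0, 3, 4}) = 33/47.
Summing S·P(S=x,T=y) over the conditioning event gives 100/47.
E[S | T ∈ {0, 3, 4}] = (100/47) / (33/47) = 100/33.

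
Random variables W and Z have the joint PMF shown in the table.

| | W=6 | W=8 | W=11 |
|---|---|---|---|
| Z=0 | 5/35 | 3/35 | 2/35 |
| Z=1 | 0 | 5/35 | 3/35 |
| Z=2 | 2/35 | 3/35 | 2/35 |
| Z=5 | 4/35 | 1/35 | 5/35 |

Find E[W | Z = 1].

P(Z = 1) = 8/35.
Σ W·P over the event = 8·(5/35) + 11·(3/35) = 73/35.
E[W | Z = 1] = (73/35) / (8/35) = 73/8.

73/8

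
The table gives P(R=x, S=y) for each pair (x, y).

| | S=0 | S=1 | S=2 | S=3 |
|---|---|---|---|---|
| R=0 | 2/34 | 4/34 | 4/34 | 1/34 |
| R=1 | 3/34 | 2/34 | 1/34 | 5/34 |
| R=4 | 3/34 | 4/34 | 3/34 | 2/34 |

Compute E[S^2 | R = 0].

29/11

P(R = 0) = 11/34.
Σ S^2·P over the event = 0·(2/34) + 1·(4/34) + 4·(4/34) + 9·(1/34) = 29/34.
E[S^2 | R = 0] = (29/34) / (11/34) = 29/11.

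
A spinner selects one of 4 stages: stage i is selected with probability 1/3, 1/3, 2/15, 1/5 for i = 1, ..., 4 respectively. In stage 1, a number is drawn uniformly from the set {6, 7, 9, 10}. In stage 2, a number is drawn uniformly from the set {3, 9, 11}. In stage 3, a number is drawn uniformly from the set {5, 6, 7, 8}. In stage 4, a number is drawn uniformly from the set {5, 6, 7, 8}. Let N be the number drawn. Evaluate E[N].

E[N | stage 1] = (6+7+9+10)/4 = 8.
E[N | stage 2] = (3+9+11)/3 = 23/3.
E[N | stage 3] = (5+6+7+8)/4 = 13/2.
E[N | stage 4] = (5+6+7+8)/4 = 13/2.
E[N] = (1/3)·(8) + (1/3)·(23/3) + (2/15)·(13/2) + (1/5)·(13/2) = 133/18.

133/18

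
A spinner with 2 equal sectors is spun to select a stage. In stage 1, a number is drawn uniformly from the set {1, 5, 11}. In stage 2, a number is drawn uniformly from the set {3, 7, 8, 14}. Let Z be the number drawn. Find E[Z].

E[Z | stage 1] = (1+5+11)/3 = 17/3.
E[Z | stage 2] = (3+7+8+14)/4 = 8.
By the law of total expectation,
E[Z] = (1/2)·(17/3) + (1/2)·(8) = 41/6.

41/6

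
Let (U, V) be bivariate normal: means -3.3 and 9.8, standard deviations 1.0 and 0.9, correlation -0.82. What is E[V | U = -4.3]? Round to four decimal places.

10.5380

E[V | U=x] = μ_V + ρ(σ_V/σ_U)(x − μ_U) for jointly normal variables.
E[V | U=-4.3] = 9.8 + (-0.82)·(0.9/1.0)·(-4.3 − (-3.3)) = 9.8 + (-0.738)·(-1) = 10.5380.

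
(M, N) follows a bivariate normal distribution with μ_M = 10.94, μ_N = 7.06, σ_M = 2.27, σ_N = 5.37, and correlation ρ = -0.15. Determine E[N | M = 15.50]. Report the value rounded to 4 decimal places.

5.4419

For a bivariate normal, E[N | M=x] = μ_N + ρ·(σ_N/σ_M)·(x − μ_M).
E[N | M=15.50] = 7.06 + (-0.15)·(5.37/2.27)·(15.50 − (10.94)) = 7.06 + (-0.35485)·(4.56) = 5.4419.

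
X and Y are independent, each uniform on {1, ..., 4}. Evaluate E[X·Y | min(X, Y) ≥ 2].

9

Outcomes with min(X, Y) ≥ 2: (2,2), (2,3), (2,4), (3,2), (3,3), (3,4), (4,2), (4,3), (4,4), each with probability 1/16.
E[X·Y | min(X, Y) ≥ 2] = (4 + 6 + 8 + 6 + 9 + 12 + 8 + 12 + 16) / 9 = 9.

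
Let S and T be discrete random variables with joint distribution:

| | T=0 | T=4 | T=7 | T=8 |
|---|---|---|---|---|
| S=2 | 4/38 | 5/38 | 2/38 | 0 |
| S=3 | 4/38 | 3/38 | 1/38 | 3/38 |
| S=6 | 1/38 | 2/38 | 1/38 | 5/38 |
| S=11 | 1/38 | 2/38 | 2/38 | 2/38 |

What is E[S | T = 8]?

61/10

P(T = 8) = 5/19.
Summing S·P(S=x,T=y) over the conditioning event gives 61/38.
E[S | T = 8] = (61/38) / (5/19) = 61/10.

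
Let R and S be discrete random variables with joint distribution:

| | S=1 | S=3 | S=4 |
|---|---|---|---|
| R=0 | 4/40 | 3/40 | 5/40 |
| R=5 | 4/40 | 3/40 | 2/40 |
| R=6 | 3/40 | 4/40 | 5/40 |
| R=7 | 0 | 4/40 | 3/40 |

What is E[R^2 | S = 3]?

P(S = 3) = 7/20.
Σ R^2·P over the event = 0·(3/40) + 25·(3/40) + 36·(4/40) + 49·(4/40) = 83/8.
E[R^2 | S = 3] = (83/8) / (7/20) = 415/14.

415/14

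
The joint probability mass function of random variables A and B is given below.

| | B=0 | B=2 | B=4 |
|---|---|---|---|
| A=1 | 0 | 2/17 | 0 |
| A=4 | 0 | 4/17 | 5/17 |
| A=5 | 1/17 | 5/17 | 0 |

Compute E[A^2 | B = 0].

25

P(B = 0) = 1/17.
Σ A^2·P over the event = 25·(1/17) = 25/17.
E[A^2 | B = 0] = (25/17) / (1/17) = 25.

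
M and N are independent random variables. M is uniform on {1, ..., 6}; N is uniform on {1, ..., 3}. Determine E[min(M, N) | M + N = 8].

Outcomes with M + N = 8: (5,3), (6,2), each with probability 1/18.
E[min(M, N) | M + N = 8] = (3 + 2) / 2 = 5/2.

5/2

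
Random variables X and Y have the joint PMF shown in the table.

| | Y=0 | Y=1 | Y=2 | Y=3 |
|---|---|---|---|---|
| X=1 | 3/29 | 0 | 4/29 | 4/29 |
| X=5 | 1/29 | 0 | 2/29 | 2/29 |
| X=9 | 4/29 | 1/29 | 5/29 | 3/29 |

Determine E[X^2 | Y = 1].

P(Y = 1) = 1/29.
Σ X^2·P over the event = 81·(1/29) = 81/29.
E[X^2 | Y = 1] = (81/29) / (1/29) = 81.

81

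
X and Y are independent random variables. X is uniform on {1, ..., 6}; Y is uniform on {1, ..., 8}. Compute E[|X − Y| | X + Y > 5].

P(X + Y > 5) = 19/24.
Summing |X−Y|·P(x,y) over outcomes with X + Y > 5 gives 13/6.
E[|X − Y| | X + Y > 5] = (13/6) / (19/24) = 52/19.

52/19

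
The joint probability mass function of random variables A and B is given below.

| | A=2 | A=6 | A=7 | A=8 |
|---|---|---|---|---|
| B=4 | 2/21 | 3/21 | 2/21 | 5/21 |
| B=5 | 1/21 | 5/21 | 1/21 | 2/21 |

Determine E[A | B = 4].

P(B = 4) = 4/7.
Σ A·P over the event = 2·(2/21) + 6·(3/21) + 7·(2/21) + 8·(5/21) = 76/21.
E[A | B = 4] = (76/21) / (4/7) = 19/3.

19/3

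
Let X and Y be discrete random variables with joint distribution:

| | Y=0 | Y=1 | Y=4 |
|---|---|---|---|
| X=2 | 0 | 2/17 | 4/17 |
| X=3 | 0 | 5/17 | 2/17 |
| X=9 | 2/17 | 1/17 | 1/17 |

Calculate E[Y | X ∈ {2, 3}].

P(X ∈ {2, 3}) = 13/17.
Summing Y·P(X=x,Y=y) over the conditioning event gives 31/17.
E[Y | X ∈ {2, 3}] = (31/17) / (13/17) = 31/13.

31/13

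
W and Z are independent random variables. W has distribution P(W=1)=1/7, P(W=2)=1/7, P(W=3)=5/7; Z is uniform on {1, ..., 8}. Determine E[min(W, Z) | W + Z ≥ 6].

8/3

P(W + Z ≥ 6) = 39/56.
Summing min(W,Z)·P(x,y) over outcomes with W + Z ≥ 6 gives 13/7.
E[min(W, Z) | W + Z ≥ 6] = (13/7) / (39/56) = 8/3.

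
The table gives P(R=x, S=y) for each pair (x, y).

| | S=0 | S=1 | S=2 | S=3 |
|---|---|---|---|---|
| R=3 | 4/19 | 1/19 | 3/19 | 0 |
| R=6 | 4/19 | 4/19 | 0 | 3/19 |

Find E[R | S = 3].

6

P(S = 3) = 3/19.
Σ R·P over the event = 6·(3/19) = 18/19.
E[R | S = 3] = (18/19) / (3/19) = 6.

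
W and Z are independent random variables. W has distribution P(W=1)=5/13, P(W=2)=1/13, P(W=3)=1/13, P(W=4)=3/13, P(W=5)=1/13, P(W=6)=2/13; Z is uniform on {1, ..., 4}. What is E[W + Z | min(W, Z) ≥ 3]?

113/14

P(min(W, Z) ≥ 3) = 7/26.
Summing (W+Z)·P(x,y) over outcomes with min(W, Z) ≥ 3 gives 113/52.
E[W + Z | min(W, Z) ≥ 3] = (113/52) / (7/26) = 113/14.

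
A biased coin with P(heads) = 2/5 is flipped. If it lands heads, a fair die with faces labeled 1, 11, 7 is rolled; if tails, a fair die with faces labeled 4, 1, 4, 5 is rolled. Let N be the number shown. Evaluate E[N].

E[N | heads] = (1+11+7)/3 = 19/3.
E[N | tails] = (4+1+4+5)/4 = 7/2.
E[N] = (2/5)·(19/3) + (3/5)·(7/2) = 139/30.

139/30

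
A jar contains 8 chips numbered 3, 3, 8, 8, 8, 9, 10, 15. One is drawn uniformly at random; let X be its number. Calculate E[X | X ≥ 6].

29/3

P(X ≥ 6) = 3/4.
Σ over the event: 8·3/8 + 9·1/8 + 10·1/8 + 15·1/8 = 29/4.
E[X | X ≥ 6] = (29/4) / (3/4) = 29/3.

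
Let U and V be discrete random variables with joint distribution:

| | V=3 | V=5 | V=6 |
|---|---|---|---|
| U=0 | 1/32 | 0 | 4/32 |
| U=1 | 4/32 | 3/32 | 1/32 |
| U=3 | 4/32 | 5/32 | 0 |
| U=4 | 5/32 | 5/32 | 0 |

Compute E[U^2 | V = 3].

P(V = 3) = 7/16.
Summing U^2·P(U=x,V=y) over the conditioning event gives 15/4.
E[U^2 | V = 3] = (15/4) / (7/16) = 60/7.

60/7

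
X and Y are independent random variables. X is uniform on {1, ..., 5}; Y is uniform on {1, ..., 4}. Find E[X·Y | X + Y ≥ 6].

23/2

Outcomes with X + Y ≥ 6: (2,4), (3,3), (3,4), (4,2), (4,3), (4,4), (5,1), (5,2), (5,3), (5,4), each with probability 1/20.
E[X·Y | X + Y ≥ 6] = (8 + 9 + 12 + 8 + 12 + 16 + 5 + 10 + 15 + 20) / 10 = 23/2.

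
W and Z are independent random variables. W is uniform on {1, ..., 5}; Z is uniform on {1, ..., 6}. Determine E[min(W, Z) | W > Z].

Outcomes with W > Z: (2,1), (3,1), (3,2), (4,1), (4,2), (4,3), (5,1), (5,2), (5,3), (5,4), each with probability 1/30.
E[min(W, Z) | W > Z] = (1 + 1 + 2 + 1 + 2 + 3 + 1 + 2 + 3 + 4) / 10 = 2.

2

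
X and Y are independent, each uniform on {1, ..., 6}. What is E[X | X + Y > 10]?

17/3

Outcomes with X + Y > 10: (5,6), (6,5), (6,6), each with probability 1/36.
E[X | X + Y > 10] = (5 + 6 + 6) / 3 = 17/3.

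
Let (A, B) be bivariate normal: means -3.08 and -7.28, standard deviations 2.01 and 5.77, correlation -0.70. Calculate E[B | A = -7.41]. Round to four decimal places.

1.4209

E[B | A=x] = μ_B + ρ(σ_B/σ_A)(x − μ_A) for jointly normal variables.
E[B | A=-7.41] = -7.28 + (-0.70)·(5.77/2.01)·(-7.41 − (-3.08)) = -7.28 + (-2.00945)·(-4.33) = 1.4209.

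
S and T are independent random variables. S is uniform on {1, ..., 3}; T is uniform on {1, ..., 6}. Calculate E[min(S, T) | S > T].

Outcomes with S > T: (2,1), (3,1), (3,2), each with probability 1/18.
E[min(S, T) | S > T] = (1 + 1 + 2) / 3 = 4/3.

4/3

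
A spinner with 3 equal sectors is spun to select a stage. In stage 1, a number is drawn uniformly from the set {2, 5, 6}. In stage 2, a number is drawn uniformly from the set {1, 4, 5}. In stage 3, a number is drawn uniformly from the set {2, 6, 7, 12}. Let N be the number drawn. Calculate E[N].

E[N | stage 1] = (2+5+6)/3 = 13/3.
E[N | stage 2] = (1+4+5)/3 = 10/3.
E[N | stage 3] = (2+6+7+12)/4 = 27/4.
E[N] = (1/3)·(13/3) + (1/3)·(10/3) + (1/3)·(27/4) = 173/36.

173/36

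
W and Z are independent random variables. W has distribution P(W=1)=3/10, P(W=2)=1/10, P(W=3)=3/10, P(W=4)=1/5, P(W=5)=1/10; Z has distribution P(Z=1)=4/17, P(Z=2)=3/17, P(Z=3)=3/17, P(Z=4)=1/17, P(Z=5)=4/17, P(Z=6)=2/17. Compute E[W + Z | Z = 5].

P(Z = 5) = 4/17.
Summing (W+Z)·P(x,y) over outcomes with Z = 5 gives 154/85.
E[W + Z | Z = 5] = (154/85) / (4/17) = 77/10.

77/10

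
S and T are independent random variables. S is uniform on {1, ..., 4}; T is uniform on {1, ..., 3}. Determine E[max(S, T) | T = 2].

Outcomes with T = 2: (1,2), (2,2), (3,2), (4,2), each with probability 1/12.
E[max(S, T) | T = 2] = (2 + 2 + 3 + 4) / 4 = 11/4.

11/4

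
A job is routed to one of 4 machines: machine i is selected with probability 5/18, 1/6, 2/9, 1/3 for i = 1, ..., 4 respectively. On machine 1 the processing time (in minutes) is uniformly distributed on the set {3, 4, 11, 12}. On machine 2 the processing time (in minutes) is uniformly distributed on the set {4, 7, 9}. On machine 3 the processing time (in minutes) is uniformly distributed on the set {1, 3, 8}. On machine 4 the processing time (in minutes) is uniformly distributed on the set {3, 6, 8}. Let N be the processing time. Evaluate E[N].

E[N | machine 1] = (3+4+11+12)/4 = 15/2.
E[N | machine 2] = (4+7+9)/3 = 20/3.
E[N | machine 3] = (1+3+8)/3 = 4.
E[N | machine 4] = (3+6+8)/3 = 17/3.
E[N] = (5/18)·(15/2) + (1/6)·(20/3) + (2/9)·(4) + (1/3)·(17/3) = 215/36.

215/36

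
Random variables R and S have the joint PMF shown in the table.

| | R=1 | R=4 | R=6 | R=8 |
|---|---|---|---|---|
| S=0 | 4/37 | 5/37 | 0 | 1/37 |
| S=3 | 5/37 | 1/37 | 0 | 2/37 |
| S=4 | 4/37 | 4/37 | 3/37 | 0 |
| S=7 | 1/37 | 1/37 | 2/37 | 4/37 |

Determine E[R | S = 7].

49/8

P(S = 7) = 8/37.
Σ R·P over the event = 1·(1/37) + 4·(1/37) + 6·(2/37) + 8·(4/37) = 49/37.
E[R | S = 7] = (49/37) / (8/37) = 49/8.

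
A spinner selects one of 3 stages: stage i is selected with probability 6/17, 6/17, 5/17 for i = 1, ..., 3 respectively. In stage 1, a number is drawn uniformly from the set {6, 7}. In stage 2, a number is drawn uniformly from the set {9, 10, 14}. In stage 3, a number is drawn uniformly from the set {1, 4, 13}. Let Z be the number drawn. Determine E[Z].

135/17

E[Z | stage 1] = (6+7)/2 = 13/2.
E[Z | stage 2] = (9+10+14)/3 = 11.
E[Z | stage 3] = (1+4+13)/3 = 6.
By the law of total expectation,
E[Z] = (6/17)·(13/2) + (6/17)·(11) + (5/17)·(6) = 135/17.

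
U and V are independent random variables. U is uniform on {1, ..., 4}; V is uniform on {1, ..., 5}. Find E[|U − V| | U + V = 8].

1

P(U + V = 8) = 1/10.
Summing |U−V|·P(x,y) over outcomes with U + V = 8 gives 1/10.
E[|U − V| | U + V = 8] = (1/10) / (1/10) = 1.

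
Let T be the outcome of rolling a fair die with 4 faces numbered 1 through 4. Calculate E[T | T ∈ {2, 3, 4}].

P(T ∈ {2, 3, 4}) = 3/4.
Σ over the event: 2·1/4 + 3·1/4 + 4·1/4 = 9/4.
E[T | T ∈ {2, 3, 4}] = (9/4) / (3/4) = 3.

3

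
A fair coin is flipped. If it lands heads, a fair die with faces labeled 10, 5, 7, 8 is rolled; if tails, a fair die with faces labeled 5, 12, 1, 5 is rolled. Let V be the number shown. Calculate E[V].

E[V | heads] = (10+5+7+8)/4 = 15/2.
E[V | tails] = (5+12+1+5)/4 = 23/4.
By the law of total expectation,
E[V] = (1/2)·(15/2) + (1/2)·(23/4) = 53/8.

53/8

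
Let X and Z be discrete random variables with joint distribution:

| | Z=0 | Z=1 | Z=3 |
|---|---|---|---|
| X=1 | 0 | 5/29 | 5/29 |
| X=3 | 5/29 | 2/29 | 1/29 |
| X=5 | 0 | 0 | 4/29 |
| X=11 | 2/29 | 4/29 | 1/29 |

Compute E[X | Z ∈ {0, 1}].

46/9

P(Z ∈ {0, 1}) = 18/29.
Summing X·P(X=x,Z=y) over the conditioning event gives 92/29.
E[X | Z ∈ {0, 1}] = (92/29) / (18/29) = 46/9.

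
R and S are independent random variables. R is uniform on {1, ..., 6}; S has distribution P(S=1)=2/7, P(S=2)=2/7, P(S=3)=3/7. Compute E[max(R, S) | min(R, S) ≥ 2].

P(min(R, S) ≥ 2) = 25/42.
Summing max(R,S)·P(x,y) over outcomes with min(R, S) ≥ 2 gives 103/42.
E[max(R, S) | min(R, S) ≥ 2] = (103/42) / (25/42) = 103/25.

103/25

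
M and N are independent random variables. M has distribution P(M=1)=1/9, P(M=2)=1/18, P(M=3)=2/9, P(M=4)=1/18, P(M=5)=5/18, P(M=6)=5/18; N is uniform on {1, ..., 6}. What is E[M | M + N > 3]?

P(M + N > 3) = 103/108.
Summing M·P(x,y) over outcomes with M + N > 3 gives 37/9.
E[M | M + N > 3] = (37/9) / (103/108) = 444/103.

444/103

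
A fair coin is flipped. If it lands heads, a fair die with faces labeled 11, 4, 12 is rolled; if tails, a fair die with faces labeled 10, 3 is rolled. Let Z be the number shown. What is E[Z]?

E[Z | heads] = (11+4+12)/3 = 9.
E[Z | tails] = (10+3)/2 = 13/2.
By the law of total expectation,
E[Z] = (1/2)·(9) + (1/2)·(13/2) = 31/4.

31/4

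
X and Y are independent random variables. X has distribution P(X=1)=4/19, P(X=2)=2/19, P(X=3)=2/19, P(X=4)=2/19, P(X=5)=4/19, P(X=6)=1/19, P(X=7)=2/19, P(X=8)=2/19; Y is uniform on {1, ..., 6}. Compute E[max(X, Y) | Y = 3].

P(Y = 3) = 1/6.
Summing max(X,Y)·P(x,y) over outcomes with Y = 3 gives 44/57.
E[max(X, Y) | Y = 3] = (44/57) / (1/6) = 88/19.

88/19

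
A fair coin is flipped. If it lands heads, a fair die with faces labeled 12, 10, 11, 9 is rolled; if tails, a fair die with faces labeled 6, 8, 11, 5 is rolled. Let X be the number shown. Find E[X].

9

E[X | heads] = (12+10+11+9)/4 = 21/2.
E[X | tails] = (6+8+11+5)/4 = 15/2.
By the law of total expectation,
E[X] = (1/2)·(21/2) + (1/2)·(15/2) = 9.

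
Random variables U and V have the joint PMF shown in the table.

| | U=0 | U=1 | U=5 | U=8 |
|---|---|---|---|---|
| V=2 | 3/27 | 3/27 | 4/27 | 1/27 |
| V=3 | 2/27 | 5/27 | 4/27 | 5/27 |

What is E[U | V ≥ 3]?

P(V ≥ 3) = 16/27.
Σ U·P over the event = 0·(2/27) + 1·(5/27) + 5·(4/27) + 8·(5/27) = 65/27.
E[U | V ≥ 3] = (65/27) / (16/27) = 65/16.

65/16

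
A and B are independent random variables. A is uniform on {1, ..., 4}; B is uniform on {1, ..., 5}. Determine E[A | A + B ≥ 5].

20/7

P(A + B ≥ 5) = 7/10.
Summing A·P(x,y) over outcomes with A + B ≥ 5 gives 2.
E[A | A + B ≥ 5] = (2) / (7/10) = 20/7.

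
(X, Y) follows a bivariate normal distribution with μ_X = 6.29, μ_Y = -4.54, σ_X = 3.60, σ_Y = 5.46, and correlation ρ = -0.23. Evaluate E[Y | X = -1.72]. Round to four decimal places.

E[Y | X=x] = μ_Y + ρ(σ_Y/σ_X)(x − μ_X) for jointly normal variables.
E[Y | X=-1.72] = -4.54 + (-0.23)·(5.46/3.60)·(-1.72 − (6.29)) = -4.54 + (-0.348833)·(-8.01) = -1.7458.

-1.7458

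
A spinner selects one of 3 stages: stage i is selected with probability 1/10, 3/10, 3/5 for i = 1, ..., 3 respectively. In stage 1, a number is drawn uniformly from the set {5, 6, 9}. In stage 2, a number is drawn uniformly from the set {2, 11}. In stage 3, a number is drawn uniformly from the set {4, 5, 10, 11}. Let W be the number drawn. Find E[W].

E[W | stage 1] = (5+6+9)/3 = 20/3.
E[W | stage 2] = (2+11)/2 = 13/2.
E[W | stage 3] = (4+5+10+11)/4 = 15/2.
E[W] = (1/10)·(20/3) + (3/10)·(13/2) + (3/5)·(15/2) = 427/60.

427/60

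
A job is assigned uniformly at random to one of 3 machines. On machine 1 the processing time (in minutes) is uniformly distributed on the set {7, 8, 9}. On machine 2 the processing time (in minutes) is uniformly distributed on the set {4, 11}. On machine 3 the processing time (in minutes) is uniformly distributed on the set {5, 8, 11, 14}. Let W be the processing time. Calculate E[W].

E[W | machine 1] = (7+8+9)/3 = 8.
E[W | machine 2] = (4+11)/2 = 15/2.
E[W | machine 3] = (5+8+11+14)/4 = 19/2.
By the law of total expectation,
E[W] = (1/3)·(8) + (1/3)·(15/2) + (1/3)·(19/2) = 25/3.

25/3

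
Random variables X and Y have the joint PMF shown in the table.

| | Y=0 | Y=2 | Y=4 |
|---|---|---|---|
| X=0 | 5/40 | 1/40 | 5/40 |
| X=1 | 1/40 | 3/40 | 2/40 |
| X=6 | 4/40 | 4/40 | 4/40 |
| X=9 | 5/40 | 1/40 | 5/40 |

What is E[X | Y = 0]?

14/3

P(Y = 0) = 3/8.
Σ X·P over the event = 0·(5/40) + 1·(1/40) + 6·(4/40) + 9·(5/40) = 7/4.
E[X | Y = 0] = (7/4) / (3/8) = 14/3.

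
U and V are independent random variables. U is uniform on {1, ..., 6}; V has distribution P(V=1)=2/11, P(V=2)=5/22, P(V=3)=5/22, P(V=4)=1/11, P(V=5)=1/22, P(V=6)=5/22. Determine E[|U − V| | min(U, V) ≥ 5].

P(min(U, V) ≥ 5) = 1/11.
Summing |U−V|·P(x,y) over outcomes with min(U, V) ≥ 5 gives 1/22.
E[|U − V| | min(U, V) ≥ 5] = (1/22) / (1/11) = 1/2.

1/2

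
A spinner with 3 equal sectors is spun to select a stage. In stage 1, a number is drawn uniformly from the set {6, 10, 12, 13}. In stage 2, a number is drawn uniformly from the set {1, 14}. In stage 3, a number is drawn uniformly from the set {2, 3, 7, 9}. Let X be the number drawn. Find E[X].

E[X | stage 1] = (6+10+12+13)/4 = 41/4.
E[X | stage 2] = (1+14)/2 = 15/2.
E[X | stage 3] = (2+3+7+9)/4 = 21/4.
By the law of total expectation,
E[X] = (1/3)·(41/4) + (1/3)·(15/2) + (1/3)·(21/4) = 23/3.

23/3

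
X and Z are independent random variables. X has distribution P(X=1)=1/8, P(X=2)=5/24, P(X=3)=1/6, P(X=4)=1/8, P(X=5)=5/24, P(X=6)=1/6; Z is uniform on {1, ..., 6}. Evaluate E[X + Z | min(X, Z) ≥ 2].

P(min(X, Z) ≥ 2) = 35/48.
Summing (X+Z)·P(x,y) over outcomes with min(X, Z) ≥ 2 gives 835/144.
E[X + Z | min(X, Z) ≥ 2] = (835/144) / (35/48) = 167/21.

167/21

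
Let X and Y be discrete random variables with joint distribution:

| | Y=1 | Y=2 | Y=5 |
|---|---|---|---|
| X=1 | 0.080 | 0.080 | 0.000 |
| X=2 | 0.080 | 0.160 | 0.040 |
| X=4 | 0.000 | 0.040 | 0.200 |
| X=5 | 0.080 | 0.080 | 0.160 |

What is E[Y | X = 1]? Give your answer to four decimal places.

1.5000

P(X = 1) = 0.160.
Σ Y·P over the event = 1·(0.080) + 2·(0.080) = 0.240.
E[Y | X = 1] = (0.240) / (0.160) = 1.5000.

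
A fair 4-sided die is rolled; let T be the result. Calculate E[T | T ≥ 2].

3

Given T ≥ 2, T is equally likely to be any of {2, 3, 4}.
E[T | T ≥ 2] = (2 + 3 + 4) / 3 = 3.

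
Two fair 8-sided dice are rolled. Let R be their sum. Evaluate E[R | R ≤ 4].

P(R ≤ 4) = 3/32.
Σ over the event: 2·1/64 + 3·1/32 + 4·3/64 = 5/16.
E[R | R ≤ 4] = (5/16) / (3/32) = 10/3.

10/3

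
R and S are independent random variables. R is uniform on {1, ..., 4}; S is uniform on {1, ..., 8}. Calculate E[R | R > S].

P(R > S) = 3/16.
Summing R·P(x,y) over outcomes with R > S gives 5/8.
E[R | R > S] = (5/8) / (3/16) = 10/3.

10/3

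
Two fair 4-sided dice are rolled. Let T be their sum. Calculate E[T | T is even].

P(T is even) = 1/2.
Σ over the event: 2·1/16 + 4·3/16 + 6·3/16 + 8·1/16 = 5/2.
E[T | T is even] = (5/2) / (1/2) = 5.

5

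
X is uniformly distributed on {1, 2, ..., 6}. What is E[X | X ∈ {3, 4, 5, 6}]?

9/2

P(X ∈ {3, 4, 5, 6}) = 2/3.
Σ over the event: 3·1/6 + 4·1/6 + 5·1/6 + 6·1/6 = 3.
E[X | X ∈ {3, 4, 5, 6}] = (3) / (2/3) = 9/2.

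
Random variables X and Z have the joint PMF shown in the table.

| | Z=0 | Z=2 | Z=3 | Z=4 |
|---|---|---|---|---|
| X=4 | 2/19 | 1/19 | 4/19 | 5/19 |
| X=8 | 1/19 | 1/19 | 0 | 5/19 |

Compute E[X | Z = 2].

P(Z = 2) = 2/19.
Σ X·P over the event = 4·(1/19) + 8·(1/19) = 12/19.
E[X | Z = 2] = (12/19) / (2/19) = 6.

6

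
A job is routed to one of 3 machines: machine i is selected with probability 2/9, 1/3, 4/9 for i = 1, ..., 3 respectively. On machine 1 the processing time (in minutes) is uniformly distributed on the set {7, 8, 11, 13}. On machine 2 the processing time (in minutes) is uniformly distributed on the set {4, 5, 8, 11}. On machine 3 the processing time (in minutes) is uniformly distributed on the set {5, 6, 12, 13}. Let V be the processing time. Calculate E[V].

17/2

E[V | machine 1] = (7+8+11+13)/4 = 39/4.
E[V | machine 2] = (4+5+8+11)/4 = 7.
E[V | machine 3] = (5+6+12+13)/4 = 9.
E[V] = (2/9)·(39/4) + (1/3)·(7) + (4/9)·(9) = 17/2.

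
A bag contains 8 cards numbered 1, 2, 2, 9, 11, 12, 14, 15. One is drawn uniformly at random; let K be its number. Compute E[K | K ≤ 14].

51/7

P(K ≤ 14) = 7/8.
Σ over the event: 1·1/8 + 2·1/4 + 9·1/8 + 11·1/8 + 12·1/8 + 14·1/8 = 51/8.
E[K | K ≤ 14] = (51/8) / (7/8) = 51/7.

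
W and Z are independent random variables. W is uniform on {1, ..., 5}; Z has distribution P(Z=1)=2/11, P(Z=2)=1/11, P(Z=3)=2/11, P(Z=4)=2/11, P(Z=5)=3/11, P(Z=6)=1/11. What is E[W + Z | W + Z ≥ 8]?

P(W + Z ≥ 8) = 19/55.
Summing (W+Z)·P(x,y) over outcomes with W + Z ≥ 8 gives 169/55.
E[W + Z | W + Z ≥ 8] = (169/55) / (19/55) = 169/19.

169/19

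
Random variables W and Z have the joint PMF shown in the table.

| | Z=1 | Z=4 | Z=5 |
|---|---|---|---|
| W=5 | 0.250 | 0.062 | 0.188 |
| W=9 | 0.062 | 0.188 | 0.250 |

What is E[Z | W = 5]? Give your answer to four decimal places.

P(W = 5) = 0.500.
Σ Z·P over the event = 1·(0.250) + 4·(0.062) + 5·(0.188) = 1.438.
E[Z | W = 5] = (1.438) / (0.500) = 2.8760.

2.8760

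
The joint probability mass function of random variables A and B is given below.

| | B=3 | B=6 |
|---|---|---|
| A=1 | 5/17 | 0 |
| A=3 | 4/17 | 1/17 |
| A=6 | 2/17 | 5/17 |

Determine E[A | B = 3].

29/11

P(B = 3) = 11/17.
Σ A·P over the event = 1·(5/17) + 3·(4/17) + 6·(2/17) = 29/17.
E[A | B = 3] = (29/17) / (11/17) = 29/11.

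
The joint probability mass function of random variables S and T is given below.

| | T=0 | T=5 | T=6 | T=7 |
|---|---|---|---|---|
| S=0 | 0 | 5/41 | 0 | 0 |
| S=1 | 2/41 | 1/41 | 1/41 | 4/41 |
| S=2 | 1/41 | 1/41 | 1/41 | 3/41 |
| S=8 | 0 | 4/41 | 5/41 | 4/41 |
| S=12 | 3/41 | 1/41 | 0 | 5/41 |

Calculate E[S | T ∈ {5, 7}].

P(T ∈ {5, 7}) = 28/41.
Summing S·P(S=x,T=y) over the conditioning event gives 149/41.
E[S | T ∈ {5, 7}] = (149/41) / (28/41) = 149/28.

149/28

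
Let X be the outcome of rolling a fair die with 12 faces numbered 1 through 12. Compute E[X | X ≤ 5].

3

Given X ≤ 5, X is equally likely to be any of {1, 2, 3, 4, 5}.
E[X | X ≤ 5] = (1 + 2 + 3 + 4 + 5) / 5 = 3.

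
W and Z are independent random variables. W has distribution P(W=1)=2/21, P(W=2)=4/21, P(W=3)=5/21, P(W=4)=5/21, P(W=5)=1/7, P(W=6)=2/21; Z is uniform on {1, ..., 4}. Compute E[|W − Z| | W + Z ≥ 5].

116/65

P(W + Z ≥ 5) = 65/84.
Summing |W−Z|·P(x,y) over outcomes with W + Z ≥ 5 gives 29/21.
E[|W − Z| | W + Z ≥ 5] = (29/21) / (65/84) = 116/65.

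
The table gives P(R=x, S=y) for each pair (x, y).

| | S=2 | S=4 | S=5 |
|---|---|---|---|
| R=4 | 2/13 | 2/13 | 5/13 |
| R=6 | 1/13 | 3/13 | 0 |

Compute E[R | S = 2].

P(S = 2) = 3/13.
Σ R·P over the event = 4·(2/13) + 6·(1/13) = 14/13.
E[R | S = 2] = (14/13) / (3/13) = 14/3.

14/3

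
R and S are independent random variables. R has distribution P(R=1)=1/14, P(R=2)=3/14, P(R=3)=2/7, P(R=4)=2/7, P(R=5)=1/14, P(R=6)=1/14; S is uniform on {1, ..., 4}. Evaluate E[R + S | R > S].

P(R > S) = 31/56.
Summing (R+S)·P(x,y) over outcomes with R > S gives 181/56.
E[R + S | R > S] = (181/56) / (31/56) = 181/31.

181/31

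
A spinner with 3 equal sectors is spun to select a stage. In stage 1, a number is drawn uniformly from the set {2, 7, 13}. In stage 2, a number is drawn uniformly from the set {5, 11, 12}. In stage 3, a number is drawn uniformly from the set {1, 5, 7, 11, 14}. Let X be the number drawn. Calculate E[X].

E[X | stage 1] = (2+7+13)/3 = 22/3.
E[X | stage 2] = (5+11+12)/3 = 28/3.
E[X | stage 3] = (1+5+7+11+14)/5 = 38/5.
By the law of total expectation,
E[X] = (1/3)·(22/3) + (1/3)·(28/3) + (1/3)·(38/5) = 364/45.

364/45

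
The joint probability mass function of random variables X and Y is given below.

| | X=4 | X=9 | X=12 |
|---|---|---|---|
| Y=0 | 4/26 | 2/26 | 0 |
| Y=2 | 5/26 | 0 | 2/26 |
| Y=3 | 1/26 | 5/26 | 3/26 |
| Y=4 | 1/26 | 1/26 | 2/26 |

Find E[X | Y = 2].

44/7

P(Y = 2) = 7/26.
Σ X·P over the event = 4·(5/26) + 12·(2/26) = 22/13.
E[X | Y = 2] = (22/13) / (7/26) = 44/7.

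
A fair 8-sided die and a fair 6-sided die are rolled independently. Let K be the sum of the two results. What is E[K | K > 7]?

272/27

P(K > 7) = 9/16.
Σ over the event: 8·1/8 + 9·1/8 + 10·5/48 + 11·1/12 + 12·1/16 + 13·1/24 + 14·1/48 = 17/3.
E[K | K > 7] = (17/3) / (9/16) = 272/27.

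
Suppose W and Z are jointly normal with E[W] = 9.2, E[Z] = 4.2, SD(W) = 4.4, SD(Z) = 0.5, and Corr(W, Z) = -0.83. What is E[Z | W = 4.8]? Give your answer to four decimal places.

For a bivariate normal, E[Z | W=x] = μ_Z + ρ·(σ_Z/σ_W)·(x − μ_W).
E[Z | W=4.8] = 4.2 + (-0.83)·(0.5/4.4)·(4.8 − (9.2)) = 4.2 + (-0.094318)·(-4.4) = 4.6150.

4.6150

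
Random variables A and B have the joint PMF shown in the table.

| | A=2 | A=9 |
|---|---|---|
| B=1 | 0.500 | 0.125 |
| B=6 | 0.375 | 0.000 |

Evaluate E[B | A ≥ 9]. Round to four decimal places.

P(A ≥ 9) = 0.125.
Σ B·P over the event = 1·(0.125) = 0.125.
E[B | A ≥ 9] = (0.125) / (0.125) = 1.0000.

1.0000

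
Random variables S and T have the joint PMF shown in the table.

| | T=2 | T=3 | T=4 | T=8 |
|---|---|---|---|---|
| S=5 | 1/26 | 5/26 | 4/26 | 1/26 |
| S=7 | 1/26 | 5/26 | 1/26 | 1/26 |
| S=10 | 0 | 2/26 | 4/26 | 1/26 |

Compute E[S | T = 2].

6

P(T = 2) = 1/13.
Σ S·P over the event = 5·(1/26) + 7·(1/26) = 6/13.
E[S | T = 2] = (6/13) / (1/13) = 6.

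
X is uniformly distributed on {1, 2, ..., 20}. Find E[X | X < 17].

P(X < 17) = 4/5.
E[X | X < 17] = (34/5) / (4/5) = 17/2.

17/2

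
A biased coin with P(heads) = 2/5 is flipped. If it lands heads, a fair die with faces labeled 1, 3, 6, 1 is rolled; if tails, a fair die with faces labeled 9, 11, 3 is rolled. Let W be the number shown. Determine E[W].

57/10

E[W | heads] = (1+3+6+1)/4 = 11/4.
E[W | tails] = (9+11+3)/3 = 23/3.
By the law of total expectation,
E[W] = (2/5)·(11/4) + (3/5)·(23/3) = 57/10.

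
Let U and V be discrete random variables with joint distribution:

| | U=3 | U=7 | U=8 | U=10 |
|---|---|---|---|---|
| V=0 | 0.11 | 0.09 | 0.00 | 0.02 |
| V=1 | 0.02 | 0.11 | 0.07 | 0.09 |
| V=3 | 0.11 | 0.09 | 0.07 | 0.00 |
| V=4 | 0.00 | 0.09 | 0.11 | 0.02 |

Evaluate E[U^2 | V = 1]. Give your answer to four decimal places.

65.6897

P(V = 1) = 0.29.
Σ U^2·P over the event = 9·(0.02) + 49·(0.11) + 64·(0.07) + 100·(0.09) = 19.05.
E[U^2 | V = 1] = (19.05) / (0.29) = 65.6897.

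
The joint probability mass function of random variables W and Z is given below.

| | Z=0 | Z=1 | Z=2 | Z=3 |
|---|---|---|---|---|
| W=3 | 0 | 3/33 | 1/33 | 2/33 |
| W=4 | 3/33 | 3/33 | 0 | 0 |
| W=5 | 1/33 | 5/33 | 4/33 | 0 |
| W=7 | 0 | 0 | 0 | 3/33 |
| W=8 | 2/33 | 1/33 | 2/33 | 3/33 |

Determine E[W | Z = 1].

P(Z = 1) = 4/11.
Σ W·P over the event = 3·(3/33) + 4·(3/33) + 5·(5/33) + 8·(1/33) = 18/11.
E[W | Z = 1] = (18/11) / (4/11) = 9/2.

9/2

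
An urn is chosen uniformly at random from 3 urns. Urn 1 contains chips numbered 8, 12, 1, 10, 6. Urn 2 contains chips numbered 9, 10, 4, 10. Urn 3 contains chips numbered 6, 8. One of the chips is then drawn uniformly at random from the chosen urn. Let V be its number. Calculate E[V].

E[V | urn 1] = (8+12+1+10+6)/5 = 37/5.
E[V | urn 2] = (9+10+4+10)/4 = 33/4.
E[V | urn 3] = (6+8)/2 = 7.
By the law of total expectation,
E[V] = (1/3)·(37/5) + (1/3)·(33/4) + (1/3)·(7) = 151/20.

151/20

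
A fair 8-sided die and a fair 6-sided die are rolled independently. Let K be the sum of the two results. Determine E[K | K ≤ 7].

16/3

P(K ≤ 7) = 7/16.
Σ over the event: 2·1/48 + 3·1/24 + 4·1/16 + 5·1/12 + 6·5/48 + 7·1/8 = 7/3.
E[K | K ≤ 7] = (7/3) / (7/16) = 16/3.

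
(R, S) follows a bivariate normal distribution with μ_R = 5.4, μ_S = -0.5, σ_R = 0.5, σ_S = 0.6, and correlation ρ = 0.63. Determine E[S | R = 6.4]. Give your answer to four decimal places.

For a bivariate normal, E[S | R=x] = μ_S + ρ·(σ_S/σ_R)·(x − μ_R).
E[S | R=6.4] = -0.5 + (0.63)·(0.6/0.5)·(6.4 − (5.4)) = -0.5 + (0.756)·(1) = 0.2560.

0.2560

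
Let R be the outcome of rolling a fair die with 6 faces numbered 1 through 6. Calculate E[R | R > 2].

9/2

Given R > 2, R is equally likely to be any of {3, 4, 5, 6}.
E[R | R > 2] = (3 + 4 + 5 + 6) / 4 = 9/2.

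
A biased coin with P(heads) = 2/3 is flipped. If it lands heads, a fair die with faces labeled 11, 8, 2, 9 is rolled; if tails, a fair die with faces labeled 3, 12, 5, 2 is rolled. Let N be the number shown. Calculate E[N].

E[N | heads] = (11+8+2+9)/4 = 15/2.
E[N | tails] = (3+12+5+2)/4 = 11/2.
E[N] = (2/3)·(15/2) + (1/3)·(11/2) = 41/6.

41/6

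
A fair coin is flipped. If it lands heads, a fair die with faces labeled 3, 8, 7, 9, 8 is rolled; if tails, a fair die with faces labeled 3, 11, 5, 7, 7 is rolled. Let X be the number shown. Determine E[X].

E[X | heads] = (3+8+7+9+8)/5 = 7.
E[X | tails] = (3+11+5+7+7)/5 = 33/5.
E[X] = (1/2)·(7) + (1/2)·(33/5) = 34/5.

34/5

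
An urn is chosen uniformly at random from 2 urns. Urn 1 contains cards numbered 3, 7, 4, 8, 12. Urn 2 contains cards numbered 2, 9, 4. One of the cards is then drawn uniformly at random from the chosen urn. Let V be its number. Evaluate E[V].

E[V | urn 1] = (3+7+4+8+12)/5 = 34/5.
E[V | urn 2] = (2+9+4)/3 = 5.
By the law of total expectation,
E[V] = (1/2)·(34/5) + (1/2)·(5) = 59/10.

59/10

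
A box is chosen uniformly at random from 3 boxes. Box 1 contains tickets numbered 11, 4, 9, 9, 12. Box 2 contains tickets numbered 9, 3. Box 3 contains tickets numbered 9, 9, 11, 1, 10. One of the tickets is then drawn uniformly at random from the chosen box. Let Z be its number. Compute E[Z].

E[Z | box 1] = (11+4+9+9+12)/5 = 9.
E[Z | box 2] = (9+3)/2 = 6.
E[Z | box 3] = (9+9+11+1+10)/5 = 8.
E[Z] = (1/3)·(9) + (1/3)·(6) + (1/3)·(8) = 23/3.

23/3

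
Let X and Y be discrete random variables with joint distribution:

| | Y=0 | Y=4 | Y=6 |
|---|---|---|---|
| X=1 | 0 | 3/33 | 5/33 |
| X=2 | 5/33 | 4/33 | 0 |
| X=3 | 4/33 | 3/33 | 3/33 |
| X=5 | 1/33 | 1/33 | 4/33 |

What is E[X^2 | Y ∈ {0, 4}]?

152/21

P(Y ∈ {0, 4}) = 7/11.
Σ X^2·P over the event = 1·(3/33) + 4·(5/33) + 4·(4/33) + 9·(4/33) + 9·(3/33) + 25·(1/33) + 25·(1/33) = 152/33.
E[X^2 | Y ∈ {0, 4}] = (152/33) / (7/11) = 152/21.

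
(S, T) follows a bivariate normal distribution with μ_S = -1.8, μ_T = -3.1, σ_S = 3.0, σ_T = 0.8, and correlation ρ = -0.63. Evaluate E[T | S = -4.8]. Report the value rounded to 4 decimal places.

-2.5960

E[T | S=x] = μ_T + ρ(σ_T/σ_S)(x − μ_S) for jointly normal variables.
E[T | S=-4.8] = -3.1 + (-0.63)·(0.8/3.0)·(-4.8 − (-1.8)) = -3.1 + (-0.168)·(-3) = -2.5960.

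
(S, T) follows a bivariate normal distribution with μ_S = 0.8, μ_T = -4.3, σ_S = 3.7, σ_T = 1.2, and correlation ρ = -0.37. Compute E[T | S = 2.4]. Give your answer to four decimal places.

The regression of T on S has slope ρ·σ_T/σ_S and passes through (μ_S, μ_T).
E[T | S=2.4] = -4.3 + (-0.37)·(1.2/3.7)·(2.4 − (0.8)) = -4.3 + (-0.12)·(1.6) = -4.4920.

-4.4920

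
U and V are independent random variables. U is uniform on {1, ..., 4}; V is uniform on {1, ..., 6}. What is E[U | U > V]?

10/3

P(U > V) = 1/4.
Summing U·P(x,y) over outcomes with U > V gives 5/6.
E[U | U > V] = (5/6) / (1/4) = 10/3.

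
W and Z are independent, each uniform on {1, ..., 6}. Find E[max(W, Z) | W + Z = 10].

17/3

P(W + Z = 10) = 1/12.
Summing max(W,Z)·P(x,y) over outcomes with W + Z = 10 gives 17/36.
E[max(W, Z) | W + Z = 10] = (17/36) / (1/12) = 17/3.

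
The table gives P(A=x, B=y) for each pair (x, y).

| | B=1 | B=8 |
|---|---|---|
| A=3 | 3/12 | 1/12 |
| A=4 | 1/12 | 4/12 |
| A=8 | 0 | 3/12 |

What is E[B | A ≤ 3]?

P(A ≤ 3) = 1/3.
Summing B·P(A=x,B=y) over the conditioning event gives 11/12.
E[B | A ≤ 3] = (11/12) / (1/3) = 11/4.

11/4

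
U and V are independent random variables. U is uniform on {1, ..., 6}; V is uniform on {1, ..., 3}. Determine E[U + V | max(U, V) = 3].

24/5

Outcomes with max(U, V) = 3: (1,3), (2,3), (3,1), (3,2), (3,3), each with probability 1/18.
E[U + V | max(U, V) = 3] = (4 + 5 + 4 + 5 + 6) / 5 = 24/5.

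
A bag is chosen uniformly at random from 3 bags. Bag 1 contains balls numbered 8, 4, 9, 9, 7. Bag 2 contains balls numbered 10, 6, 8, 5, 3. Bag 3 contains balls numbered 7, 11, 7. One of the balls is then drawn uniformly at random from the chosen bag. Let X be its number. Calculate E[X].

332/45

E[X | bag 1] = (8+4+9+9+7)/5 = 37/5.
E[X | bag 2] = (10+6+8+5+3)/5 = 32/5.
E[X | bag 3] = (7+11+7)/3 = 25/3.
E[X] = (1/3)·(37/5) + (1/3)·(32/5) + (1/3)·(25/3) = 332/45.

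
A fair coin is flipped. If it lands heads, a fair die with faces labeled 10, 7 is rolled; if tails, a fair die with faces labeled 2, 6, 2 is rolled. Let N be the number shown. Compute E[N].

E[N | heads] = (10+7)/2 = 17/2.
E[N | tails] = (2+6+2)/3 = 10/3.
E[N] = (1/2)·(17/2) + (1/2)·(10/3) = 71/12.

71/12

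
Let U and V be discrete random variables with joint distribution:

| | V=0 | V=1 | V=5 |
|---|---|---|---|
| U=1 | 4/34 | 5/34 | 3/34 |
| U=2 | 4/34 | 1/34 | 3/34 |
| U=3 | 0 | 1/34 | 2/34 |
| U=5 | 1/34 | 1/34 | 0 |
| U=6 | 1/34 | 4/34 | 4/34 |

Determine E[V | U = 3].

P(U = 3) = 3/34.
Σ V·P over the event = 1·(1/34) + 5·(2/34) = 11/34.
E[V | U = 3] = (11/34) / (3/34) = 11/3.

11/3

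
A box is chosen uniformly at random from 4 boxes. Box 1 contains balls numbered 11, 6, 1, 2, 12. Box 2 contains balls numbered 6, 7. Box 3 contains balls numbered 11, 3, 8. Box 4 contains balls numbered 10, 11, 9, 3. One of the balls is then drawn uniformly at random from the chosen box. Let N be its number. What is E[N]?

E[N | box 1] = (11+6+1+2+12)/5 = 32/5.
E[N | box 2] = (6+7)/2 = 13/2.
E[N | box 3] = (11+3+8)/3 = 22/3.
E[N | box 4] = (10+11+9+3)/4 = 33/4.
E[N] = (1/4)·(32/5) + (1/4)·(13/2) + (1/4)·(22/3) + (1/4)·(33/4) = 1709/240.

1709/240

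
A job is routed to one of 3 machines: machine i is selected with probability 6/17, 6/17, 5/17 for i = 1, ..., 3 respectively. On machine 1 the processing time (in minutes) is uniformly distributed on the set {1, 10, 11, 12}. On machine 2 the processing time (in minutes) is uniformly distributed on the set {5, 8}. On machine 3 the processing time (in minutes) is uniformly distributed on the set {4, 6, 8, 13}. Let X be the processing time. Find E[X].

515/68

E[X | machine 1] = (1+10+11+12)/4 = 17/2.
E[X | machine 2] = (5+8)/2 = 13/2.
E[X | machine 3] = (4+6+8+13)/4 = 31/4.
By the law of total expectation,
E[X] = (6/17)·(17/2) + (6/17)·(13/2) + (5/17)·(31/4) = 515/68.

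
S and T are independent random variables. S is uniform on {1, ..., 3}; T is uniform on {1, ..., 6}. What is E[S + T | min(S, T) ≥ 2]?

Outcomes with min(S, T) ≥ 2: (2,2), (2,3), (2,4), (2,5), (2,6), (3,2), (3,3), (3,4), (3,5), (3,6), each with probability 1/18.
E[S + T | min(S, T) ≥ 2] = (4 + 5 + 6 + 7 + 8 + 5 + 6 + 7 + 8 + 9) / 10 = 13/2.

13/2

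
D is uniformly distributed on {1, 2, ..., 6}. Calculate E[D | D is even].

4

Given D is even, D is equally likely to be any of {2, 4, 6}.
E[D | D is even] = (2 + 4 + 6) / 3 = 4.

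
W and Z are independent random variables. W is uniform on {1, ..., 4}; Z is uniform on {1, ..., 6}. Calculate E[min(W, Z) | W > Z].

5/3

Outcomes with W > Z: (2,1), (3,1), (3,2), (4,1), (4,2), (4,3), each with probability 1/24.
E[min(W, Z) | W > Z] = (1 + 1 + 2 + 1 + 2 + 3) / 6 = 5/3.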